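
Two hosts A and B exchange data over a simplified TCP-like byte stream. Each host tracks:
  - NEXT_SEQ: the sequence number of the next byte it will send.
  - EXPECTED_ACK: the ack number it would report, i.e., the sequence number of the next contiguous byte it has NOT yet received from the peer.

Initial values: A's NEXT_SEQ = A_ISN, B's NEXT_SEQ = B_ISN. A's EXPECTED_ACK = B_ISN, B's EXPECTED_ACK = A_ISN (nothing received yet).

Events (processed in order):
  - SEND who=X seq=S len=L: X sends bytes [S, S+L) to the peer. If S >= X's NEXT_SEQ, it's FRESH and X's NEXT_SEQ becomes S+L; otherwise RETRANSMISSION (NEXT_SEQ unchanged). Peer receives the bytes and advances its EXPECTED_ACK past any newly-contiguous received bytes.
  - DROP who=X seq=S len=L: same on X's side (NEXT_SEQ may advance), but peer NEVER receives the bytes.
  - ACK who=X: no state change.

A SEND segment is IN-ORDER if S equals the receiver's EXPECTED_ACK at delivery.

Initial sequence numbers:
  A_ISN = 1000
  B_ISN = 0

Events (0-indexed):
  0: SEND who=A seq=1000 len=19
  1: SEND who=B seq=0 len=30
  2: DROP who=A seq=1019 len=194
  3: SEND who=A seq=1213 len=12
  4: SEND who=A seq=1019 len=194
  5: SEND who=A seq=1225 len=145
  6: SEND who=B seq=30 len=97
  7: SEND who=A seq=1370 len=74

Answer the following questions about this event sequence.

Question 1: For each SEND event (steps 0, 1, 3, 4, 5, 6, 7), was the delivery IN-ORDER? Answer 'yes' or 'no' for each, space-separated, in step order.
Answer: yes yes no yes yes yes yes

Derivation:
Step 0: SEND seq=1000 -> in-order
Step 1: SEND seq=0 -> in-order
Step 3: SEND seq=1213 -> out-of-order
Step 4: SEND seq=1019 -> in-order
Step 5: SEND seq=1225 -> in-order
Step 6: SEND seq=30 -> in-order
Step 7: SEND seq=1370 -> in-order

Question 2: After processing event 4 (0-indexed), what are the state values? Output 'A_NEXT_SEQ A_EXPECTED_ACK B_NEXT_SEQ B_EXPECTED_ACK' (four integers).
After event 0: A_seq=1019 A_ack=0 B_seq=0 B_ack=1019
After event 1: A_seq=1019 A_ack=30 B_seq=30 B_ack=1019
After event 2: A_seq=1213 A_ack=30 B_seq=30 B_ack=1019
After event 3: A_seq=1225 A_ack=30 B_seq=30 B_ack=1019
After event 4: A_seq=1225 A_ack=30 B_seq=30 B_ack=1225

1225 30 30 1225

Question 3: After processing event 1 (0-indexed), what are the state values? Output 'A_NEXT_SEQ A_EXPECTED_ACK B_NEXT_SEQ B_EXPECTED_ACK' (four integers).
After event 0: A_seq=1019 A_ack=0 B_seq=0 B_ack=1019
After event 1: A_seq=1019 A_ack=30 B_seq=30 B_ack=1019

1019 30 30 1019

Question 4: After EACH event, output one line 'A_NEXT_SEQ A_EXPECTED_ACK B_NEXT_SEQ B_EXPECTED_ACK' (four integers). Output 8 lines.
1019 0 0 1019
1019 30 30 1019
1213 30 30 1019
1225 30 30 1019
1225 30 30 1225
1370 30 30 1370
1370 127 127 1370
1444 127 127 1444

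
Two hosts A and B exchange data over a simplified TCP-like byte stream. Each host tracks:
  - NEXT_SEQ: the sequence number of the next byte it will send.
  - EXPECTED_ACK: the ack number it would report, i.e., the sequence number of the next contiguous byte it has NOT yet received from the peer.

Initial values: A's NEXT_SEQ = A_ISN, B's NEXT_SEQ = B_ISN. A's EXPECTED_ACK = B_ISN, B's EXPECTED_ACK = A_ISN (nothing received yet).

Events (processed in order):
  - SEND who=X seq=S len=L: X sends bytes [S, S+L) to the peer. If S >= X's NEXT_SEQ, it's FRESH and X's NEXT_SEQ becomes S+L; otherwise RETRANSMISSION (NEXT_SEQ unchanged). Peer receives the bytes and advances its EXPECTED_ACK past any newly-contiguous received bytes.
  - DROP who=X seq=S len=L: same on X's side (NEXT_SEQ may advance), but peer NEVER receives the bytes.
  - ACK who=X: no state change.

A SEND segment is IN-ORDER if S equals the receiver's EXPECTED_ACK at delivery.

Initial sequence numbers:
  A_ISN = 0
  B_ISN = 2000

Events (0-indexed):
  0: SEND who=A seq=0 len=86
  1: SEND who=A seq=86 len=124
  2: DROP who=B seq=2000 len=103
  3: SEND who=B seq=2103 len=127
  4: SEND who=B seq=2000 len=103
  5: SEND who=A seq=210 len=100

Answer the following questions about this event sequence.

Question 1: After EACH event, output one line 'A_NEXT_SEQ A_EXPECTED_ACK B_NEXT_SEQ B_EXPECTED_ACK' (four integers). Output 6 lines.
86 2000 2000 86
210 2000 2000 210
210 2000 2103 210
210 2000 2230 210
210 2230 2230 210
310 2230 2230 310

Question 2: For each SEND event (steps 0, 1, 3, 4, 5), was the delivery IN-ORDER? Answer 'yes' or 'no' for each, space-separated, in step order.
Answer: yes yes no yes yes

Derivation:
Step 0: SEND seq=0 -> in-order
Step 1: SEND seq=86 -> in-order
Step 3: SEND seq=2103 -> out-of-order
Step 4: SEND seq=2000 -> in-order
Step 5: SEND seq=210 -> in-order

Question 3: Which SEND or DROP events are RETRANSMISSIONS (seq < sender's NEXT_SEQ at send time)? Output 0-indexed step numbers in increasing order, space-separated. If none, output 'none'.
Answer: 4

Derivation:
Step 0: SEND seq=0 -> fresh
Step 1: SEND seq=86 -> fresh
Step 2: DROP seq=2000 -> fresh
Step 3: SEND seq=2103 -> fresh
Step 4: SEND seq=2000 -> retransmit
Step 5: SEND seq=210 -> fresh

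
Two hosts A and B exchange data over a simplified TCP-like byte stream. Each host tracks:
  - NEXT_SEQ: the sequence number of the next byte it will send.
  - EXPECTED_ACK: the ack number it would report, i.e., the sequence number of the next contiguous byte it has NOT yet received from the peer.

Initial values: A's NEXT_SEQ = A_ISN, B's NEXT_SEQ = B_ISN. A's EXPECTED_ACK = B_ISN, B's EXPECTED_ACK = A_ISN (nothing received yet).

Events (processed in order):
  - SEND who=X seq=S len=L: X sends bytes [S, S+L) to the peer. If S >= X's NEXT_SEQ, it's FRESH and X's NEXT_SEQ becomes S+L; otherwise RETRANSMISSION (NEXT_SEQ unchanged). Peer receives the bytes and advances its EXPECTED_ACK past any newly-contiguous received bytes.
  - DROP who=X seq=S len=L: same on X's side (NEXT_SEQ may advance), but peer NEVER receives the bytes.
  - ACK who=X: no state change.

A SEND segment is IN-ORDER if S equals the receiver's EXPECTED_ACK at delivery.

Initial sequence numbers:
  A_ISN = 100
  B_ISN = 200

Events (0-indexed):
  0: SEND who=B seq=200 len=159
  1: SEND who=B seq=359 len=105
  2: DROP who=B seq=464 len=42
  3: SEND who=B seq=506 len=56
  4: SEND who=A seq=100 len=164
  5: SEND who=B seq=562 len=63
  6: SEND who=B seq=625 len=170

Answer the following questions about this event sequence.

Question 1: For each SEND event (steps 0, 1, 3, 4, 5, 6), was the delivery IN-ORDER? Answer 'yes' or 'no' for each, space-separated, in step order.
Answer: yes yes no yes no no

Derivation:
Step 0: SEND seq=200 -> in-order
Step 1: SEND seq=359 -> in-order
Step 3: SEND seq=506 -> out-of-order
Step 4: SEND seq=100 -> in-order
Step 5: SEND seq=562 -> out-of-order
Step 6: SEND seq=625 -> out-of-order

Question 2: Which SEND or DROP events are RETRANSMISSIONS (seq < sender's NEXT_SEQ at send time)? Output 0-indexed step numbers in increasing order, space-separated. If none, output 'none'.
Answer: none

Derivation:
Step 0: SEND seq=200 -> fresh
Step 1: SEND seq=359 -> fresh
Step 2: DROP seq=464 -> fresh
Step 3: SEND seq=506 -> fresh
Step 4: SEND seq=100 -> fresh
Step 5: SEND seq=562 -> fresh
Step 6: SEND seq=625 -> fresh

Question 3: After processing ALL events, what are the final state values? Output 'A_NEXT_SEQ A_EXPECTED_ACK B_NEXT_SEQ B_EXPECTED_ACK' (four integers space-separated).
After event 0: A_seq=100 A_ack=359 B_seq=359 B_ack=100
After event 1: A_seq=100 A_ack=464 B_seq=464 B_ack=100
After event 2: A_seq=100 A_ack=464 B_seq=506 B_ack=100
After event 3: A_seq=100 A_ack=464 B_seq=562 B_ack=100
After event 4: A_seq=264 A_ack=464 B_seq=562 B_ack=264
After event 5: A_seq=264 A_ack=464 B_seq=625 B_ack=264
After event 6: A_seq=264 A_ack=464 B_seq=795 B_ack=264

Answer: 264 464 795 264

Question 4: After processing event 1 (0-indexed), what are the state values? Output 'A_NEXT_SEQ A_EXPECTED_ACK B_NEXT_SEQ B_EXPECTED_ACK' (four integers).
After event 0: A_seq=100 A_ack=359 B_seq=359 B_ack=100
After event 1: A_seq=100 A_ack=464 B_seq=464 B_ack=100

100 464 464 100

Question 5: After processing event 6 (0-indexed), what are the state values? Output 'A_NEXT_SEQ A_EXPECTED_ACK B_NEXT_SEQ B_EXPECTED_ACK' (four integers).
After event 0: A_seq=100 A_ack=359 B_seq=359 B_ack=100
After event 1: A_seq=100 A_ack=464 B_seq=464 B_ack=100
After event 2: A_seq=100 A_ack=464 B_seq=506 B_ack=100
After event 3: A_seq=100 A_ack=464 B_seq=562 B_ack=100
After event 4: A_seq=264 A_ack=464 B_seq=562 B_ack=264
After event 5: A_seq=264 A_ack=464 B_seq=625 B_ack=264
After event 6: A_seq=264 A_ack=464 B_seq=795 B_ack=264

264 464 795 264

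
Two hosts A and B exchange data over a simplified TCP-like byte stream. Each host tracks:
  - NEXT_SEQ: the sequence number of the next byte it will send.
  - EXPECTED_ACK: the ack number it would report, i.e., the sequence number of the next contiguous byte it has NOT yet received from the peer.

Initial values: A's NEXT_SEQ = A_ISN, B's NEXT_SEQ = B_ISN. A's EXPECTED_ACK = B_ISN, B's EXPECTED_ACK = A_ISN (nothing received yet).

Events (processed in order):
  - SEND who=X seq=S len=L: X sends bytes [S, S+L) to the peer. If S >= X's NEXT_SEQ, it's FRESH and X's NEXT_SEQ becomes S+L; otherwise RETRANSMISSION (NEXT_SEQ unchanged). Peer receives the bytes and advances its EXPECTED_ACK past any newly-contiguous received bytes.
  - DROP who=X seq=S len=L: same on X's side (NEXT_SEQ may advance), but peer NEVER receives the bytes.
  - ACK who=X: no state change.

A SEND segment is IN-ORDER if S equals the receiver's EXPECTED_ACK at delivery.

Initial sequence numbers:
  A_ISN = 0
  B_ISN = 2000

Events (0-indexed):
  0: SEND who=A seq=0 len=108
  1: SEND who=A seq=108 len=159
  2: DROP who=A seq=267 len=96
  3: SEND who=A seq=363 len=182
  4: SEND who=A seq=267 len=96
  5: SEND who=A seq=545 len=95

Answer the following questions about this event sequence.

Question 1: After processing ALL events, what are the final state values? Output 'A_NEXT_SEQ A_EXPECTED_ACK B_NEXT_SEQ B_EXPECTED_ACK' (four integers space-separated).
After event 0: A_seq=108 A_ack=2000 B_seq=2000 B_ack=108
After event 1: A_seq=267 A_ack=2000 B_seq=2000 B_ack=267
After event 2: A_seq=363 A_ack=2000 B_seq=2000 B_ack=267
After event 3: A_seq=545 A_ack=2000 B_seq=2000 B_ack=267
After event 4: A_seq=545 A_ack=2000 B_seq=2000 B_ack=545
After event 5: A_seq=640 A_ack=2000 B_seq=2000 B_ack=640

Answer: 640 2000 2000 640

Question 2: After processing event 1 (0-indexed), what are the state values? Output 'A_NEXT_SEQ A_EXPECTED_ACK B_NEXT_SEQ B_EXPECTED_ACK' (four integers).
After event 0: A_seq=108 A_ack=2000 B_seq=2000 B_ack=108
After event 1: A_seq=267 A_ack=2000 B_seq=2000 B_ack=267

267 2000 2000 267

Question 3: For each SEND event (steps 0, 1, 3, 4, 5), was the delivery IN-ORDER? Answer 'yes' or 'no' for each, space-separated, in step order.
Answer: yes yes no yes yes

Derivation:
Step 0: SEND seq=0 -> in-order
Step 1: SEND seq=108 -> in-order
Step 3: SEND seq=363 -> out-of-order
Step 4: SEND seq=267 -> in-order
Step 5: SEND seq=545 -> in-order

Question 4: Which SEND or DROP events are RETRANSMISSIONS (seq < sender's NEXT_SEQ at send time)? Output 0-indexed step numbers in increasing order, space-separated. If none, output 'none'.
Step 0: SEND seq=0 -> fresh
Step 1: SEND seq=108 -> fresh
Step 2: DROP seq=267 -> fresh
Step 3: SEND seq=363 -> fresh
Step 4: SEND seq=267 -> retransmit
Step 5: SEND seq=545 -> fresh

Answer: 4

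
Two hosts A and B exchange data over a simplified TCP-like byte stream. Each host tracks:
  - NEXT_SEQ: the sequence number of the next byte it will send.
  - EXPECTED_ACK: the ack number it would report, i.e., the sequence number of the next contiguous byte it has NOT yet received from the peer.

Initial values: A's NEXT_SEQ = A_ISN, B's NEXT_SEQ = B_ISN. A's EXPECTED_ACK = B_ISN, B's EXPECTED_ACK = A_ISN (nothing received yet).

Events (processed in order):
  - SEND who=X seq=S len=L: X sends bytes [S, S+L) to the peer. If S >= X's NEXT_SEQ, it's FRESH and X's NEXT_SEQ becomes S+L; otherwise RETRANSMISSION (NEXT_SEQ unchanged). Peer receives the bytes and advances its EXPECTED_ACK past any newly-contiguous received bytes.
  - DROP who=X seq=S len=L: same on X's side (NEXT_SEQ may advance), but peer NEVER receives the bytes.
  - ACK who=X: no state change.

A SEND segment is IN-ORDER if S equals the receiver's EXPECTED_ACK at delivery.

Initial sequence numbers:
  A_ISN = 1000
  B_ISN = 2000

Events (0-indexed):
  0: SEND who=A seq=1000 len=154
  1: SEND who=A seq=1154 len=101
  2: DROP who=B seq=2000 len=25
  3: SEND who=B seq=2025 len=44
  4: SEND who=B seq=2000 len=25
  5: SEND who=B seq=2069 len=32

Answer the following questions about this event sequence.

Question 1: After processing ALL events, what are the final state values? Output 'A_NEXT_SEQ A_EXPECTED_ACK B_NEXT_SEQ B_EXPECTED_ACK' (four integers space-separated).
After event 0: A_seq=1154 A_ack=2000 B_seq=2000 B_ack=1154
After event 1: A_seq=1255 A_ack=2000 B_seq=2000 B_ack=1255
After event 2: A_seq=1255 A_ack=2000 B_seq=2025 B_ack=1255
After event 3: A_seq=1255 A_ack=2000 B_seq=2069 B_ack=1255
After event 4: A_seq=1255 A_ack=2069 B_seq=2069 B_ack=1255
After event 5: A_seq=1255 A_ack=2101 B_seq=2101 B_ack=1255

Answer: 1255 2101 2101 1255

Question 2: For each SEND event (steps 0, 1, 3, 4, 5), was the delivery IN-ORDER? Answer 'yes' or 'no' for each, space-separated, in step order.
Answer: yes yes no yes yes

Derivation:
Step 0: SEND seq=1000 -> in-order
Step 1: SEND seq=1154 -> in-order
Step 3: SEND seq=2025 -> out-of-order
Step 4: SEND seq=2000 -> in-order
Step 5: SEND seq=2069 -> in-order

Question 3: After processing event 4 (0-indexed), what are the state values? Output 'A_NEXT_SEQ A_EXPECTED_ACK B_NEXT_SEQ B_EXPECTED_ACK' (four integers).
After event 0: A_seq=1154 A_ack=2000 B_seq=2000 B_ack=1154
After event 1: A_seq=1255 A_ack=2000 B_seq=2000 B_ack=1255
After event 2: A_seq=1255 A_ack=2000 B_seq=2025 B_ack=1255
After event 3: A_seq=1255 A_ack=2000 B_seq=2069 B_ack=1255
After event 4: A_seq=1255 A_ack=2069 B_seq=2069 B_ack=1255

1255 2069 2069 1255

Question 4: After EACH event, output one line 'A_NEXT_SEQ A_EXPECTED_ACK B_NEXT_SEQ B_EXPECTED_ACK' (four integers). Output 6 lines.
1154 2000 2000 1154
1255 2000 2000 1255
1255 2000 2025 1255
1255 2000 2069 1255
1255 2069 2069 1255
1255 2101 2101 1255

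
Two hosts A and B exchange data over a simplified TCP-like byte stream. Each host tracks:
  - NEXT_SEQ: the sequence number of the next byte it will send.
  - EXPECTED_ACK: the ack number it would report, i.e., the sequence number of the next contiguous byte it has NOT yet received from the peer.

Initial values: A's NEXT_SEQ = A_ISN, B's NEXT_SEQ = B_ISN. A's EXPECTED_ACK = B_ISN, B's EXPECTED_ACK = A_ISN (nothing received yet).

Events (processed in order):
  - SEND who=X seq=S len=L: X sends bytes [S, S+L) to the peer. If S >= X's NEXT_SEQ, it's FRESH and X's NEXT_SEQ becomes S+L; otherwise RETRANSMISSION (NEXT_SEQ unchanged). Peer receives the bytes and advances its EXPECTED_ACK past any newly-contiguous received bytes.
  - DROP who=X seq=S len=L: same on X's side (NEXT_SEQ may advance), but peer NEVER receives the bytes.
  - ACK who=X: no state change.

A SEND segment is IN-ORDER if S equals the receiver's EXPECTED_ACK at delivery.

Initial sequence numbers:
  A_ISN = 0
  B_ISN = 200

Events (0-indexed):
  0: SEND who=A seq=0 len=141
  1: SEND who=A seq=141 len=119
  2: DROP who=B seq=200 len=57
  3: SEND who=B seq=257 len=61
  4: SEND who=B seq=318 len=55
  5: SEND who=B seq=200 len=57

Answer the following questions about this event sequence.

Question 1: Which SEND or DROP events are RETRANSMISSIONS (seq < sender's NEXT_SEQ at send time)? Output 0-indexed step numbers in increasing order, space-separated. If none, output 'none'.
Step 0: SEND seq=0 -> fresh
Step 1: SEND seq=141 -> fresh
Step 2: DROP seq=200 -> fresh
Step 3: SEND seq=257 -> fresh
Step 4: SEND seq=318 -> fresh
Step 5: SEND seq=200 -> retransmit

Answer: 5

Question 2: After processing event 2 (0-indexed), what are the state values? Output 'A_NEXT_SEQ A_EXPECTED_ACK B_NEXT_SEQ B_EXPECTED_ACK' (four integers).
After event 0: A_seq=141 A_ack=200 B_seq=200 B_ack=141
After event 1: A_seq=260 A_ack=200 B_seq=200 B_ack=260
After event 2: A_seq=260 A_ack=200 B_seq=257 B_ack=260

260 200 257 260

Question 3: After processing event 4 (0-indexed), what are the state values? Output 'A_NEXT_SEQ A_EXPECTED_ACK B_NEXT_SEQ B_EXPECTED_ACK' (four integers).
After event 0: A_seq=141 A_ack=200 B_seq=200 B_ack=141
After event 1: A_seq=260 A_ack=200 B_seq=200 B_ack=260
After event 2: A_seq=260 A_ack=200 B_seq=257 B_ack=260
After event 3: A_seq=260 A_ack=200 B_seq=318 B_ack=260
After event 4: A_seq=260 A_ack=200 B_seq=373 B_ack=260

260 200 373 260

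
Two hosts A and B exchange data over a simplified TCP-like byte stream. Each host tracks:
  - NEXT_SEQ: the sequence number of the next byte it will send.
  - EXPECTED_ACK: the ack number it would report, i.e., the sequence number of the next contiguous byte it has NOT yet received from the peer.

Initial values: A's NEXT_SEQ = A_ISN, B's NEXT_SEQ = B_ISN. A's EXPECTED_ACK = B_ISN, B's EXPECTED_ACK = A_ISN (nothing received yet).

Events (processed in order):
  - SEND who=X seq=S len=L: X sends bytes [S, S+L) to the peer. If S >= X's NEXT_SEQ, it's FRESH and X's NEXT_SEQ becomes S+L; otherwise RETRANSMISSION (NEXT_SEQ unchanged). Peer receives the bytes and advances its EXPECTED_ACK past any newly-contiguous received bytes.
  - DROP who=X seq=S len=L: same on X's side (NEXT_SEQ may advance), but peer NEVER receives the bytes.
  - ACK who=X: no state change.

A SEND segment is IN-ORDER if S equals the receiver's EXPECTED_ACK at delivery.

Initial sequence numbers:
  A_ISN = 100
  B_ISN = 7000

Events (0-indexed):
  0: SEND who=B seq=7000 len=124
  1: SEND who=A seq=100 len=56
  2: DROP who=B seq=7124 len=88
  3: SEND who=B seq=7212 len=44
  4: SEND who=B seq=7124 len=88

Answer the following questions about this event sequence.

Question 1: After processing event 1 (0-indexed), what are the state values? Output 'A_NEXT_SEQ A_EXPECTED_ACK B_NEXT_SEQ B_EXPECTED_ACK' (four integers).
After event 0: A_seq=100 A_ack=7124 B_seq=7124 B_ack=100
After event 1: A_seq=156 A_ack=7124 B_seq=7124 B_ack=156

156 7124 7124 156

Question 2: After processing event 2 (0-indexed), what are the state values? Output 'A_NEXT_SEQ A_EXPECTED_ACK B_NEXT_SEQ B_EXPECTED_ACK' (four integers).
After event 0: A_seq=100 A_ack=7124 B_seq=7124 B_ack=100
After event 1: A_seq=156 A_ack=7124 B_seq=7124 B_ack=156
After event 2: A_seq=156 A_ack=7124 B_seq=7212 B_ack=156

156 7124 7212 156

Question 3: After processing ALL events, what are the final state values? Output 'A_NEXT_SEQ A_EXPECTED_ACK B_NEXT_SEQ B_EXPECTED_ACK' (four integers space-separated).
Answer: 156 7256 7256 156

Derivation:
After event 0: A_seq=100 A_ack=7124 B_seq=7124 B_ack=100
After event 1: A_seq=156 A_ack=7124 B_seq=7124 B_ack=156
After event 2: A_seq=156 A_ack=7124 B_seq=7212 B_ack=156
After event 3: A_seq=156 A_ack=7124 B_seq=7256 B_ack=156
After event 4: A_seq=156 A_ack=7256 B_seq=7256 B_ack=156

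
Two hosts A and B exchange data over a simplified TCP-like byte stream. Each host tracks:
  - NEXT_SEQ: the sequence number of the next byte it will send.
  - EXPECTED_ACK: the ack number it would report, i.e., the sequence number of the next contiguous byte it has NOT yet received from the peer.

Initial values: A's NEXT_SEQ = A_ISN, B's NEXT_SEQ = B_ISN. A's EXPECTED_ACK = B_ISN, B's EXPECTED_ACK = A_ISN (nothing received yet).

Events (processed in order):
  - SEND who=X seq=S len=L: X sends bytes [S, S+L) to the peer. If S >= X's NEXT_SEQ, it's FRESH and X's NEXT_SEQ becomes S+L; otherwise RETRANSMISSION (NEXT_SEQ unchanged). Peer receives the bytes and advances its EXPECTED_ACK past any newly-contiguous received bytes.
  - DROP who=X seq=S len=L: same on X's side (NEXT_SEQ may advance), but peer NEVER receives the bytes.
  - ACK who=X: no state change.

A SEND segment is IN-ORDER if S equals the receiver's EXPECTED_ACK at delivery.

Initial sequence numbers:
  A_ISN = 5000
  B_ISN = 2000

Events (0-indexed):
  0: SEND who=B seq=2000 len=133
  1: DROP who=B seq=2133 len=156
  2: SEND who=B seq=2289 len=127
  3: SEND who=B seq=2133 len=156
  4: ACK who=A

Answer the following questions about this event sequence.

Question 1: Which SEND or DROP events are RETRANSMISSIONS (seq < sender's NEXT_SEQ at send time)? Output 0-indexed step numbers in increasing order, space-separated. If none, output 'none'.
Answer: 3

Derivation:
Step 0: SEND seq=2000 -> fresh
Step 1: DROP seq=2133 -> fresh
Step 2: SEND seq=2289 -> fresh
Step 3: SEND seq=2133 -> retransmit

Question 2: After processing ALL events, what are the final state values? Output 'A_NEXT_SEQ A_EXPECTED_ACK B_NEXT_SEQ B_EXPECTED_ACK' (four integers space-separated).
After event 0: A_seq=5000 A_ack=2133 B_seq=2133 B_ack=5000
After event 1: A_seq=5000 A_ack=2133 B_seq=2289 B_ack=5000
After event 2: A_seq=5000 A_ack=2133 B_seq=2416 B_ack=5000
After event 3: A_seq=5000 A_ack=2416 B_seq=2416 B_ack=5000
After event 4: A_seq=5000 A_ack=2416 B_seq=2416 B_ack=5000

Answer: 5000 2416 2416 5000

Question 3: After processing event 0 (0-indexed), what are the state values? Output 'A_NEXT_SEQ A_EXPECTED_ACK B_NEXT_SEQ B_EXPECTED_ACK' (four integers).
After event 0: A_seq=5000 A_ack=2133 B_seq=2133 B_ack=5000

5000 2133 2133 5000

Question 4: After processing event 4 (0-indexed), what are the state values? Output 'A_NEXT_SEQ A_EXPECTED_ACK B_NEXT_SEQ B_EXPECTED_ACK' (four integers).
After event 0: A_seq=5000 A_ack=2133 B_seq=2133 B_ack=5000
After event 1: A_seq=5000 A_ack=2133 B_seq=2289 B_ack=5000
After event 2: A_seq=5000 A_ack=2133 B_seq=2416 B_ack=5000
After event 3: A_seq=5000 A_ack=2416 B_seq=2416 B_ack=5000
After event 4: A_seq=5000 A_ack=2416 B_seq=2416 B_ack=5000

5000 2416 2416 5000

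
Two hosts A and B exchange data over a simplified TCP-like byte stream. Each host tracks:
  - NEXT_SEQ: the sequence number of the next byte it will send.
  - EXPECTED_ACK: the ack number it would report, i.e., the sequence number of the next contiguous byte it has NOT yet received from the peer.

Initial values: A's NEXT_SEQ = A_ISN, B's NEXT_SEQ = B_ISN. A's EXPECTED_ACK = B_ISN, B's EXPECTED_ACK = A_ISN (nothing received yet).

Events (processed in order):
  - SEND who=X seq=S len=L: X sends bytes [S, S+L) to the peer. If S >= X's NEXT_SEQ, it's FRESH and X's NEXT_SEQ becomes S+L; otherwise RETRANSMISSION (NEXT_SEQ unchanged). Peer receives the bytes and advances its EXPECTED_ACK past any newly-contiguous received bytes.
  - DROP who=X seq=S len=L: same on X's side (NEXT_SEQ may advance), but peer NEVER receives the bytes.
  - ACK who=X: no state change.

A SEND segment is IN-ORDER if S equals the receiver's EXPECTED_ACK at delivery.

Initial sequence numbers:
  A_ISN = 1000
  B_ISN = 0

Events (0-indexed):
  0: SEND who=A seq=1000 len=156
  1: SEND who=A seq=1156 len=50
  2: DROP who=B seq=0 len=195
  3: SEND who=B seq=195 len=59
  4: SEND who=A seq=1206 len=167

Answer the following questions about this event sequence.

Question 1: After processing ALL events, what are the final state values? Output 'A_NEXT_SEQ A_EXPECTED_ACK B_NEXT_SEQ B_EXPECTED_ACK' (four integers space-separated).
After event 0: A_seq=1156 A_ack=0 B_seq=0 B_ack=1156
After event 1: A_seq=1206 A_ack=0 B_seq=0 B_ack=1206
After event 2: A_seq=1206 A_ack=0 B_seq=195 B_ack=1206
After event 3: A_seq=1206 A_ack=0 B_seq=254 B_ack=1206
After event 4: A_seq=1373 A_ack=0 B_seq=254 B_ack=1373

Answer: 1373 0 254 1373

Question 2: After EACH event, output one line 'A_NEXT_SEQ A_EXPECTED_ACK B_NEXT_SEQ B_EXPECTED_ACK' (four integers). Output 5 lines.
1156 0 0 1156
1206 0 0 1206
1206 0 195 1206
1206 0 254 1206
1373 0 254 1373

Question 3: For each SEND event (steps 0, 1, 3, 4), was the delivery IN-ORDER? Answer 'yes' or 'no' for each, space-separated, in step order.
Answer: yes yes no yes

Derivation:
Step 0: SEND seq=1000 -> in-order
Step 1: SEND seq=1156 -> in-order
Step 3: SEND seq=195 -> out-of-order
Step 4: SEND seq=1206 -> in-order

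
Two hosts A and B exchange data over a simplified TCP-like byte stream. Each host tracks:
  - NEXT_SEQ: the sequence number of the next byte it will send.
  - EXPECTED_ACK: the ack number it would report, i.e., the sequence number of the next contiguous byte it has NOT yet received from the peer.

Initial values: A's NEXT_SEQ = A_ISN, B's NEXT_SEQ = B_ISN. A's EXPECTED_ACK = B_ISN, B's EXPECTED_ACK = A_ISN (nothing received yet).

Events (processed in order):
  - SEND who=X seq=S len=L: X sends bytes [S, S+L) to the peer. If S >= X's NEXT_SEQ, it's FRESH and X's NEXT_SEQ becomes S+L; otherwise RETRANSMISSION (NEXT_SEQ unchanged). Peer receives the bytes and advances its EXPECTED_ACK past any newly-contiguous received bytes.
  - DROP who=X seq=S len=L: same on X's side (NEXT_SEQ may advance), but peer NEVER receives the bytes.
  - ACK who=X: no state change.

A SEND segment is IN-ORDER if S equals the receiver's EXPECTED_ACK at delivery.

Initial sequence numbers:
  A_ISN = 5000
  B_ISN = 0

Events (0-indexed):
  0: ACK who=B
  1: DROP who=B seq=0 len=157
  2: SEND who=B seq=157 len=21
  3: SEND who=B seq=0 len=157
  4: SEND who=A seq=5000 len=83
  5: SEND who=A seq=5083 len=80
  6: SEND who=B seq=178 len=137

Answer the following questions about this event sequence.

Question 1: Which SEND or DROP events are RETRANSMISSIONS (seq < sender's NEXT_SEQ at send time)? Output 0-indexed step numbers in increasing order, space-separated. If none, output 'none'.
Step 1: DROP seq=0 -> fresh
Step 2: SEND seq=157 -> fresh
Step 3: SEND seq=0 -> retransmit
Step 4: SEND seq=5000 -> fresh
Step 5: SEND seq=5083 -> fresh
Step 6: SEND seq=178 -> fresh

Answer: 3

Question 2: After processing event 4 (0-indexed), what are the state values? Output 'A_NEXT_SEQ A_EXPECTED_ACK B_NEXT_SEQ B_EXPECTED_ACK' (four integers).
After event 0: A_seq=5000 A_ack=0 B_seq=0 B_ack=5000
After event 1: A_seq=5000 A_ack=0 B_seq=157 B_ack=5000
After event 2: A_seq=5000 A_ack=0 B_seq=178 B_ack=5000
After event 3: A_seq=5000 A_ack=178 B_seq=178 B_ack=5000
After event 4: A_seq=5083 A_ack=178 B_seq=178 B_ack=5083

5083 178 178 5083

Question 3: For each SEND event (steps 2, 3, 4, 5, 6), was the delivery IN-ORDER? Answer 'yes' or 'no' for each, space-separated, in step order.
Answer: no yes yes yes yes

Derivation:
Step 2: SEND seq=157 -> out-of-order
Step 3: SEND seq=0 -> in-order
Step 4: SEND seq=5000 -> in-order
Step 5: SEND seq=5083 -> in-order
Step 6: SEND seq=178 -> in-order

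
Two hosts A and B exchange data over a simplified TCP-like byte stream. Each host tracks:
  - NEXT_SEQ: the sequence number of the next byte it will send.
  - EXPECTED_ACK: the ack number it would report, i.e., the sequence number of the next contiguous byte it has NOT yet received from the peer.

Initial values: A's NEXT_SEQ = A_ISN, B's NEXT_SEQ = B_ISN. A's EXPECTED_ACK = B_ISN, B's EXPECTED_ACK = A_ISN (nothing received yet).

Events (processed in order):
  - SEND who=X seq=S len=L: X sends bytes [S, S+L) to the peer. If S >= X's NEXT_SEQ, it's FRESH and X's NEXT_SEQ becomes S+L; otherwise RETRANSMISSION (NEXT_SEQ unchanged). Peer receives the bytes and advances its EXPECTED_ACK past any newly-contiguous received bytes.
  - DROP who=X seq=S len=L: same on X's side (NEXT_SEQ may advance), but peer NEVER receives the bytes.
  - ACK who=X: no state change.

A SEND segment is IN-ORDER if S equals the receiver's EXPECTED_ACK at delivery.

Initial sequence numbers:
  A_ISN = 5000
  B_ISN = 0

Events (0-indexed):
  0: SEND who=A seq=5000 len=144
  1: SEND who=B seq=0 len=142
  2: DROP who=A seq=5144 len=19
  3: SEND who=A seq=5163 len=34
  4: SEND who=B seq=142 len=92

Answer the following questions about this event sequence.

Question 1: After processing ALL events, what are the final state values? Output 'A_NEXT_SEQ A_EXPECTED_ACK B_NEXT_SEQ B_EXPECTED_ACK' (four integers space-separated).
After event 0: A_seq=5144 A_ack=0 B_seq=0 B_ack=5144
After event 1: A_seq=5144 A_ack=142 B_seq=142 B_ack=5144
After event 2: A_seq=5163 A_ack=142 B_seq=142 B_ack=5144
After event 3: A_seq=5197 A_ack=142 B_seq=142 B_ack=5144
After event 4: A_seq=5197 A_ack=234 B_seq=234 B_ack=5144

Answer: 5197 234 234 5144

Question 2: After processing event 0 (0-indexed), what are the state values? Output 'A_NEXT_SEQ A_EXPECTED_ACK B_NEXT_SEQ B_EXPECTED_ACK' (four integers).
After event 0: A_seq=5144 A_ack=0 B_seq=0 B_ack=5144

5144 0 0 5144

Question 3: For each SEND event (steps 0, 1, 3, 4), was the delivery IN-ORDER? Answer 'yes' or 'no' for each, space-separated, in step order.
Step 0: SEND seq=5000 -> in-order
Step 1: SEND seq=0 -> in-order
Step 3: SEND seq=5163 -> out-of-order
Step 4: SEND seq=142 -> in-order

Answer: yes yes no yes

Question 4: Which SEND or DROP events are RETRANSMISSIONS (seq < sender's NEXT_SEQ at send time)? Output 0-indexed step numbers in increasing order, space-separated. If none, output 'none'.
Answer: none

Derivation:
Step 0: SEND seq=5000 -> fresh
Step 1: SEND seq=0 -> fresh
Step 2: DROP seq=5144 -> fresh
Step 3: SEND seq=5163 -> fresh
Step 4: SEND seq=142 -> fresh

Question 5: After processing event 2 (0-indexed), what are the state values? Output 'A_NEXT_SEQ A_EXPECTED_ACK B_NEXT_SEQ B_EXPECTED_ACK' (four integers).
After event 0: A_seq=5144 A_ack=0 B_seq=0 B_ack=5144
After event 1: A_seq=5144 A_ack=142 B_seq=142 B_ack=5144
After event 2: A_seq=5163 A_ack=142 B_seq=142 B_ack=5144

5163 142 142 5144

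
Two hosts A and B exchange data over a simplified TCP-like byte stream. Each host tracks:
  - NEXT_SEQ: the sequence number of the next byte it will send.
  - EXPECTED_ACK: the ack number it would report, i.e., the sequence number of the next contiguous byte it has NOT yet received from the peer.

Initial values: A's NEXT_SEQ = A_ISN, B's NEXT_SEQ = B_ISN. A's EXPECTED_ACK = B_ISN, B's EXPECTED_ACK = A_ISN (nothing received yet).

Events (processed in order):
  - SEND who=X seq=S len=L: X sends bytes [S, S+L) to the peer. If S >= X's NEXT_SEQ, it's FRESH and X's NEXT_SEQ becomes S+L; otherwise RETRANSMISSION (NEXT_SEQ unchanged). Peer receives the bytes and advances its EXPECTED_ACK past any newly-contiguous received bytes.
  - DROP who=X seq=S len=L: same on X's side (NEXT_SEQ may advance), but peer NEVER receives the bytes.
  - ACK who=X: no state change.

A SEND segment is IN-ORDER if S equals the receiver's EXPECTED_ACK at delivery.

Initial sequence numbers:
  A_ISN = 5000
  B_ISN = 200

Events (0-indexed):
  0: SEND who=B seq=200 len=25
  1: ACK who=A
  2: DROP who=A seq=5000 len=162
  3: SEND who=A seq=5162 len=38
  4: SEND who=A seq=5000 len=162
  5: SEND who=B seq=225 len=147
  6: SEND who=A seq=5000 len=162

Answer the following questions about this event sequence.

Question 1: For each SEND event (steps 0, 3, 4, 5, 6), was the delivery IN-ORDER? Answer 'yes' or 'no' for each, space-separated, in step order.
Answer: yes no yes yes no

Derivation:
Step 0: SEND seq=200 -> in-order
Step 3: SEND seq=5162 -> out-of-order
Step 4: SEND seq=5000 -> in-order
Step 5: SEND seq=225 -> in-order
Step 6: SEND seq=5000 -> out-of-order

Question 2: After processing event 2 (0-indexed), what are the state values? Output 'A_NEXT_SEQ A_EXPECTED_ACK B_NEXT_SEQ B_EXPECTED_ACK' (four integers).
After event 0: A_seq=5000 A_ack=225 B_seq=225 B_ack=5000
After event 1: A_seq=5000 A_ack=225 B_seq=225 B_ack=5000
After event 2: A_seq=5162 A_ack=225 B_seq=225 B_ack=5000

5162 225 225 5000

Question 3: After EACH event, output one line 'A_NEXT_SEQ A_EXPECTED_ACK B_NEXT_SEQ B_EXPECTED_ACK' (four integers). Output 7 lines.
5000 225 225 5000
5000 225 225 5000
5162 225 225 5000
5200 225 225 5000
5200 225 225 5200
5200 372 372 5200
5200 372 372 5200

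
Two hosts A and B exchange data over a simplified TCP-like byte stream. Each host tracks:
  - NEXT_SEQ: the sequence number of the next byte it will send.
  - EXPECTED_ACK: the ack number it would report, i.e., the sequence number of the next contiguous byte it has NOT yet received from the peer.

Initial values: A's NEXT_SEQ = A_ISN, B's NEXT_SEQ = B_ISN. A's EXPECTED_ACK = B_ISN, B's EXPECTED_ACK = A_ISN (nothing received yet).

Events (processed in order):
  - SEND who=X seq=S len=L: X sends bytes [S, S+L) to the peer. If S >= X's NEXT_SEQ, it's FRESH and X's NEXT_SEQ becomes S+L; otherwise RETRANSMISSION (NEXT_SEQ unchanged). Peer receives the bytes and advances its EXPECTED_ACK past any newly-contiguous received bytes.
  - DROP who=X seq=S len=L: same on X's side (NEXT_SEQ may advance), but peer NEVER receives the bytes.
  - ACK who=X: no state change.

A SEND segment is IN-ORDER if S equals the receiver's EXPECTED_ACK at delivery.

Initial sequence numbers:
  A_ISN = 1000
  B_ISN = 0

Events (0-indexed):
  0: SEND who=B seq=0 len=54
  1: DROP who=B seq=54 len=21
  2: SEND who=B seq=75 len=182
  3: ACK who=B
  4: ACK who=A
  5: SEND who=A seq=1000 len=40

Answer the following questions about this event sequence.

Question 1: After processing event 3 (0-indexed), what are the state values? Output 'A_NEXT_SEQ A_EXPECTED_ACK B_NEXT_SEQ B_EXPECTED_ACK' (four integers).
After event 0: A_seq=1000 A_ack=54 B_seq=54 B_ack=1000
After event 1: A_seq=1000 A_ack=54 B_seq=75 B_ack=1000
After event 2: A_seq=1000 A_ack=54 B_seq=257 B_ack=1000
After event 3: A_seq=1000 A_ack=54 B_seq=257 B_ack=1000

1000 54 257 1000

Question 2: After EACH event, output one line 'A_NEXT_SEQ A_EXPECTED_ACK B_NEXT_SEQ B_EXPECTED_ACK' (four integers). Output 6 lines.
1000 54 54 1000
1000 54 75 1000
1000 54 257 1000
1000 54 257 1000
1000 54 257 1000
1040 54 257 1040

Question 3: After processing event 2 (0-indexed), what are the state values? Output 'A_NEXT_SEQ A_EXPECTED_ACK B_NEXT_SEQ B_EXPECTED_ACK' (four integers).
After event 0: A_seq=1000 A_ack=54 B_seq=54 B_ack=1000
After event 1: A_seq=1000 A_ack=54 B_seq=75 B_ack=1000
After event 2: A_seq=1000 A_ack=54 B_seq=257 B_ack=1000

1000 54 257 1000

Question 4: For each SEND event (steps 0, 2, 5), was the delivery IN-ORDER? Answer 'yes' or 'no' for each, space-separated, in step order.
Answer: yes no yes

Derivation:
Step 0: SEND seq=0 -> in-order
Step 2: SEND seq=75 -> out-of-order
Step 5: SEND seq=1000 -> in-order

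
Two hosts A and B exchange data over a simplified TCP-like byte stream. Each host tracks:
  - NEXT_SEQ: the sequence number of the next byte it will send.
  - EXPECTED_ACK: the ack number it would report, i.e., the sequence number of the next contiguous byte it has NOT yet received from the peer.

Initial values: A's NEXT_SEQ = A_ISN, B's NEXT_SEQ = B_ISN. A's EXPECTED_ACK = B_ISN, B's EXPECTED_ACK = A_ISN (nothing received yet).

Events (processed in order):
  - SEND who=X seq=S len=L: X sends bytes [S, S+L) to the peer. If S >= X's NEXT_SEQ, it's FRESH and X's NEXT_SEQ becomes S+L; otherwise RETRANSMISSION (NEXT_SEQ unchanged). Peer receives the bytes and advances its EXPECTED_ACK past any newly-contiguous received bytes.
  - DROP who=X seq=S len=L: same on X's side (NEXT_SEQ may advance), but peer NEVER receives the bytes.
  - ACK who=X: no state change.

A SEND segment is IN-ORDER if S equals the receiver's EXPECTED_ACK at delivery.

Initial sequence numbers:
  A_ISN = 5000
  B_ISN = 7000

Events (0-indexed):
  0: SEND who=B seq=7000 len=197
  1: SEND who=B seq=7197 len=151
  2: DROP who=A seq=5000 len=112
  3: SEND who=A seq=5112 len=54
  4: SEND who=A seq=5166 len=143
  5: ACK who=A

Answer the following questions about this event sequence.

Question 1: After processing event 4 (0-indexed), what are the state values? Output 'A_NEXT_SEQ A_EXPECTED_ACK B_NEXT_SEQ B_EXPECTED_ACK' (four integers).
After event 0: A_seq=5000 A_ack=7197 B_seq=7197 B_ack=5000
After event 1: A_seq=5000 A_ack=7348 B_seq=7348 B_ack=5000
After event 2: A_seq=5112 A_ack=7348 B_seq=7348 B_ack=5000
After event 3: A_seq=5166 A_ack=7348 B_seq=7348 B_ack=5000
After event 4: A_seq=5309 A_ack=7348 B_seq=7348 B_ack=5000

5309 7348 7348 5000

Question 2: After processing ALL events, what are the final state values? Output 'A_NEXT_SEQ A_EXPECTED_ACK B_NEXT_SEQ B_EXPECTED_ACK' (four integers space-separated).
Answer: 5309 7348 7348 5000

Derivation:
After event 0: A_seq=5000 A_ack=7197 B_seq=7197 B_ack=5000
After event 1: A_seq=5000 A_ack=7348 B_seq=7348 B_ack=5000
After event 2: A_seq=5112 A_ack=7348 B_seq=7348 B_ack=5000
After event 3: A_seq=5166 A_ack=7348 B_seq=7348 B_ack=5000
After event 4: A_seq=5309 A_ack=7348 B_seq=7348 B_ack=5000
After event 5: A_seq=5309 A_ack=7348 B_seq=7348 B_ack=5000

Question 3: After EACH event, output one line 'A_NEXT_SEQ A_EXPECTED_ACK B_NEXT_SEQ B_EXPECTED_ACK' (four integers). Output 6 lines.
5000 7197 7197 5000
5000 7348 7348 5000
5112 7348 7348 5000
5166 7348 7348 5000
5309 7348 7348 5000
5309 7348 7348 5000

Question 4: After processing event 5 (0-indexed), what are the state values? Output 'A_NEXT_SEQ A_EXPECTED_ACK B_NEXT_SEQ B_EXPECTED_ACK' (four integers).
After event 0: A_seq=5000 A_ack=7197 B_seq=7197 B_ack=5000
After event 1: A_seq=5000 A_ack=7348 B_seq=7348 B_ack=5000
After event 2: A_seq=5112 A_ack=7348 B_seq=7348 B_ack=5000
After event 3: A_seq=5166 A_ack=7348 B_seq=7348 B_ack=5000
After event 4: A_seq=5309 A_ack=7348 B_seq=7348 B_ack=5000
After event 5: A_seq=5309 A_ack=7348 B_seq=7348 B_ack=5000

5309 7348 7348 5000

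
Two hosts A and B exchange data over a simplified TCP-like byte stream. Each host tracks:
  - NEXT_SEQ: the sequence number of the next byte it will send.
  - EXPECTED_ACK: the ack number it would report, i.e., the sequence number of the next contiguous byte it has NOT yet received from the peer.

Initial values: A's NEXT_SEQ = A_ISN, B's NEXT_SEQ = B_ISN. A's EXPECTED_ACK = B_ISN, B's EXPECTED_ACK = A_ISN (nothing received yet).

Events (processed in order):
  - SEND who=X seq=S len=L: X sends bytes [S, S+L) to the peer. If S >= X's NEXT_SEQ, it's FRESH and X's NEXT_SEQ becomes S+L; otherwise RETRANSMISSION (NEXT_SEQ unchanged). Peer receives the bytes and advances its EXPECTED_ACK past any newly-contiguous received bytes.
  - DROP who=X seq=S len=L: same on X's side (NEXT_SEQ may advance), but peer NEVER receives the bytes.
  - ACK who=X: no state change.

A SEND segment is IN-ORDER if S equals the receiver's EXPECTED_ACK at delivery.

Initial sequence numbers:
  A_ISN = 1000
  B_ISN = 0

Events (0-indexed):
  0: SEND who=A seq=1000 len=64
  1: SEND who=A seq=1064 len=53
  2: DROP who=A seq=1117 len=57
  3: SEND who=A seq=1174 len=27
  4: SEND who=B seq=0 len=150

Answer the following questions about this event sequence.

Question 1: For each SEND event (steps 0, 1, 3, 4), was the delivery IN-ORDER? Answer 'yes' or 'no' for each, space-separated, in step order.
Answer: yes yes no yes

Derivation:
Step 0: SEND seq=1000 -> in-order
Step 1: SEND seq=1064 -> in-order
Step 3: SEND seq=1174 -> out-of-order
Step 4: SEND seq=0 -> in-order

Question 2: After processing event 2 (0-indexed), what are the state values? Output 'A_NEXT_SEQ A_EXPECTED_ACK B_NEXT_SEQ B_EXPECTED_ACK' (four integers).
After event 0: A_seq=1064 A_ack=0 B_seq=0 B_ack=1064
After event 1: A_seq=1117 A_ack=0 B_seq=0 B_ack=1117
After event 2: A_seq=1174 A_ack=0 B_seq=0 B_ack=1117

1174 0 0 1117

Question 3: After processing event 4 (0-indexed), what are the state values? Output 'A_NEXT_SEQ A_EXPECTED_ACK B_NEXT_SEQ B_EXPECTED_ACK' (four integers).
After event 0: A_seq=1064 A_ack=0 B_seq=0 B_ack=1064
After event 1: A_seq=1117 A_ack=0 B_seq=0 B_ack=1117
After event 2: A_seq=1174 A_ack=0 B_seq=0 B_ack=1117
After event 3: A_seq=1201 A_ack=0 B_seq=0 B_ack=1117
After event 4: A_seq=1201 A_ack=150 B_seq=150 B_ack=1117

1201 150 150 1117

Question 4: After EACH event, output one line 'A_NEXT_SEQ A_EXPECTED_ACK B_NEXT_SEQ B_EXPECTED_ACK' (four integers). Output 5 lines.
1064 0 0 1064
1117 0 0 1117
1174 0 0 1117
1201 0 0 1117
1201 150 150 1117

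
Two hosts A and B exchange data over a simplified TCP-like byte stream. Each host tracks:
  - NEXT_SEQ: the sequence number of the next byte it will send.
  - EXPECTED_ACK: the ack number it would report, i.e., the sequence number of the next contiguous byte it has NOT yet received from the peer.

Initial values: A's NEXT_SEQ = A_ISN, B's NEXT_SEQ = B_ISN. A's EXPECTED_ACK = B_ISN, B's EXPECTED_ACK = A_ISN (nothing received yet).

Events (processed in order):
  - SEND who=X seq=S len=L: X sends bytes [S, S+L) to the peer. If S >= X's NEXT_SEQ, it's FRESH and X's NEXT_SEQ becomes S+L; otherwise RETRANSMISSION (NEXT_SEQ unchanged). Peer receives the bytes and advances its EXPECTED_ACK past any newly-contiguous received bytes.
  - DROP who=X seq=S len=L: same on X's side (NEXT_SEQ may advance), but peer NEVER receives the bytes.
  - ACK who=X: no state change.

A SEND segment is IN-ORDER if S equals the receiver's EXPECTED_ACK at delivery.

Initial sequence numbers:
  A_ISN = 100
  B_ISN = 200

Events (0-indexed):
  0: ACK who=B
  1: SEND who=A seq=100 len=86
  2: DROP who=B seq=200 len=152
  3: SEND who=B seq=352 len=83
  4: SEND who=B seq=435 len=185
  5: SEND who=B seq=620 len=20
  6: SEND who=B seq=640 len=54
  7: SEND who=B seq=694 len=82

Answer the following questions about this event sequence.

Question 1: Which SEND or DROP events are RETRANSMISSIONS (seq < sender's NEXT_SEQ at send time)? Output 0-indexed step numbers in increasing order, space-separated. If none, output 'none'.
Answer: none

Derivation:
Step 1: SEND seq=100 -> fresh
Step 2: DROP seq=200 -> fresh
Step 3: SEND seq=352 -> fresh
Step 4: SEND seq=435 -> fresh
Step 5: SEND seq=620 -> fresh
Step 6: SEND seq=640 -> fresh
Step 7: SEND seq=694 -> fresh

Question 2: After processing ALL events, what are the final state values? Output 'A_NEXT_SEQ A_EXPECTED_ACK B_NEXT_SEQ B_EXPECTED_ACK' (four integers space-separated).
After event 0: A_seq=100 A_ack=200 B_seq=200 B_ack=100
After event 1: A_seq=186 A_ack=200 B_seq=200 B_ack=186
After event 2: A_seq=186 A_ack=200 B_seq=352 B_ack=186
After event 3: A_seq=186 A_ack=200 B_seq=435 B_ack=186
After event 4: A_seq=186 A_ack=200 B_seq=620 B_ack=186
After event 5: A_seq=186 A_ack=200 B_seq=640 B_ack=186
After event 6: A_seq=186 A_ack=200 B_seq=694 B_ack=186
After event 7: A_seq=186 A_ack=200 B_seq=776 B_ack=186

Answer: 186 200 776 186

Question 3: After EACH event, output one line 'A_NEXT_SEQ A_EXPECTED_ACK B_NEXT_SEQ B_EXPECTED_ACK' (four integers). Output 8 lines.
100 200 200 100
186 200 200 186
186 200 352 186
186 200 435 186
186 200 620 186
186 200 640 186
186 200 694 186
186 200 776 186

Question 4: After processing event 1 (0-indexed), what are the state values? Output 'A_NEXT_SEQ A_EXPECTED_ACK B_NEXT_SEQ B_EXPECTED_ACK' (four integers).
After event 0: A_seq=100 A_ack=200 B_seq=200 B_ack=100
After event 1: A_seq=186 A_ack=200 B_seq=200 B_ack=186

186 200 200 186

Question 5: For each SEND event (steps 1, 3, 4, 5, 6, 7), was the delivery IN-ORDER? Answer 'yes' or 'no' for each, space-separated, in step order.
Step 1: SEND seq=100 -> in-order
Step 3: SEND seq=352 -> out-of-order
Step 4: SEND seq=435 -> out-of-order
Step 5: SEND seq=620 -> out-of-order
Step 6: SEND seq=640 -> out-of-order
Step 7: SEND seq=694 -> out-of-order

Answer: yes no no no no no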